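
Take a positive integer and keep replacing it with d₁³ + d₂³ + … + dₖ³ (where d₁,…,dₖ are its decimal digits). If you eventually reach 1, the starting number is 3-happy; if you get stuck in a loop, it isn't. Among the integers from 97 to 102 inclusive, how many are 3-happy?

97: 97 → 1072 → 352 → 160 → 217 → 352  — not 3-happy
98: 98 → 1241 → 74 → 407 → 407  — not 3-happy
99: 99 → 1458 → 702 → 351 → 153 → 153  — not 3-happy
100: 100 → 1  — 3-happy
101: 101 → 2 → 8 → 512 → 134 → 92 → 737 → 713 → 371 → 371  — not 3-happy
102: 102 → 9 → 729 → 1080 → 513 → 153 → 153  — not 3-happy
3-happy: 100

1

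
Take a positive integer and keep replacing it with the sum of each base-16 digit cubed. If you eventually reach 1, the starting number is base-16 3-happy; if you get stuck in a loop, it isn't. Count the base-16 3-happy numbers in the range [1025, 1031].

1025: 1025 → 65 → 65  (repeats 65)
1026: 1026 → 72 → 576 → 72  (repeats 72)
1027: 1027 → 91 → 1456 → 1456  (repeats 1456)
1028: 1028 → 128 → 512 → 8 → 512  (repeats 512)
1029: 1029 → 189 → 3528 → 4437 → 252 → 5103 → 6147 → 540 → 1737 → 2673 → 1344 → 189  (repeats 189)
1030: 1030 → 280 → 514 → 16 → 1  (reaches 1)
1031: 1031 → 407 → 1073 → 92 → 1853 → 2567 → 1343 → 3527 → 4268 → 2729 → 2729  (repeats 2729)
base-16 3-happy: 1030

1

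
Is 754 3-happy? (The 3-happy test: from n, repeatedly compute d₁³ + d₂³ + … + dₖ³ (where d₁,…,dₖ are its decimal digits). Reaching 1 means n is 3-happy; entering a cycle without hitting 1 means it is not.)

not 3-happy

754 → 532
532 → 160
160 → 217
217 → 352
352 → 160  — 160 already seen; the sequence cycles without reaching 1.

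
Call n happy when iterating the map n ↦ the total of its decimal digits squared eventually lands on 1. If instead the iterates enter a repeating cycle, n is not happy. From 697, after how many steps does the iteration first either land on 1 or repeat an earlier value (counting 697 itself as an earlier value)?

11

697 → 166
166 → 73
73 → 58
58 → 89
89 → 145
145 → 42
42 → 20
20 → 4
4 → 16
16 → 37
37 → 58  — 58 repeats.
That took 11 steps.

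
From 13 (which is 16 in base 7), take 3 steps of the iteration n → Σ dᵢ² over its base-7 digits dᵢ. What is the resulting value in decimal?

13 = (1,6)_7 → 1² + 6² = 1 + 36 = 37
37 = (5,2)_7 → 5² + 2² = 25 + 4 = 29
29 = (4,1)_7 → 4² + 1² = 16 + 1 = 17

17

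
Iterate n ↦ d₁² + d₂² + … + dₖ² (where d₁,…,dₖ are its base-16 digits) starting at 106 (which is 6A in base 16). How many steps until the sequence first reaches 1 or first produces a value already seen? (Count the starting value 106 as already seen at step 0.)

5

106 = (6,10)_16 → 6² + 10² = 136
136 = (8,8)_16 → 8² + 8² = 128
128 = (8,0)_16 → 8² + 0² = 64
64 = (4,0)_16 → 4² + 0² = 16
16 = (1,0)_16 → 1² + 0² = 1  — reached 1.
That took 5 steps.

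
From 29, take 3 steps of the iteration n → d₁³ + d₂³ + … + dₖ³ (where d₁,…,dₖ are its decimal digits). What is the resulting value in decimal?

29 → 2³ + 9³ = 737
737 → 7³ + 3³ + 7³ = 713
713 → 7³ + 1³ + 3³ = 371

371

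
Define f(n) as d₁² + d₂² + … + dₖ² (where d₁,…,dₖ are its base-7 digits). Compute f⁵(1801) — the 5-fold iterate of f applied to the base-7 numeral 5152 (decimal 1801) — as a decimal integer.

13

1801 = (5,1,5,2)_7 → 5² + 1² + 5² + 2² = 25 + 1 + 25 + 4 = 55
55 = (1,0,6)_7 → 1² + 0² + 6² = 1 + 0 + 36 = 37
37 = (5,2)_7 → 5² + 2² = 25 + 4 = 29
29 = (4,1)_7 → 4² + 1² = 16 + 1 = 17
17 = (2,3)_7 → 2² + 3² = 4 + 9 = 13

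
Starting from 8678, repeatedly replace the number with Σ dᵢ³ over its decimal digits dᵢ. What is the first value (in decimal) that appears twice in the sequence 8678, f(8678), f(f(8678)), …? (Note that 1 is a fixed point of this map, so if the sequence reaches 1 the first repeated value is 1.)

8678 → 8³ + 6³ + 7³ + 8³ = 1583
1583 → 1³ + 5³ + 8³ + 3³ = 665
665 → 6³ + 6³ + 5³ = 557
557 → 5³ + 5³ + 7³ = 593
593 → 5³ + 9³ + 3³ = 881
881 → 8³ + 8³ + 1³ = 1025
1025 → 1³ + 0³ + 2³ + 5³ = 134
134 → 1³ + 3³ + 4³ = 92
92 → 9³ + 2³ = 737
737 → 7³ + 3³ + 7³ = 713
713 → 7³ + 1³ + 3³ = 371
371 → 3³ + 7³ + 1³ = 371  — 371 already appeared earlier.

371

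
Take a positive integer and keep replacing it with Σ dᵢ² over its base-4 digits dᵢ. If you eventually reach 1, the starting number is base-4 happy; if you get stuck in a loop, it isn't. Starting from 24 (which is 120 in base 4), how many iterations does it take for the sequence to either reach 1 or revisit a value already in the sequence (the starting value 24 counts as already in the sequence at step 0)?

4

24 = (1,2,0)_4 → 1² + 2² + 0² = 1 + 4 + 0 = 5
5 = (1,1)_4 → 1² + 1² = 1 + 1 = 2
2 = (2)_4 → 2² = 4
4 = (1,0)_4 → 1² + 0² = 1 + 0 = 1  — reached 1.
That took 4 steps.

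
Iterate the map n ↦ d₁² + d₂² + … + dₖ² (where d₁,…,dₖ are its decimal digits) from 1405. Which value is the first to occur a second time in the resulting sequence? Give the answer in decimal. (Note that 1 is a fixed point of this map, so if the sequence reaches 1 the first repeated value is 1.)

42

1405 → 1² + 4² + 0² + 5² = 1 + 16 + 0 + 25 = 42
42 → 4² + 2² = 16 + 4 = 20
20 → 2² + 0² = 4 + 0 = 4
4 → 4² = 16
16 → 1² + 6² = 1 + 36 = 37
37 → 3² + 7² = 9 + 49 = 58
58 → 5² + 8² = 25 + 64 = 89
89 → 8² + 9² = 64 + 81 = 145
145 → 1² + 4² + 5² = 1 + 16 + 25 = 42  — 42 already appeared earlier.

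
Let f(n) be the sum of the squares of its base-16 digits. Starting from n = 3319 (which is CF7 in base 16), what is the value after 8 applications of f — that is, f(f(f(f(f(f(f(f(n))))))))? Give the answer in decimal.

2

3319 = (12,15,7)_16 → 12² + 15² + 7² = 144 + 225 + 49 = 418
418 = (1,10,2)_16 → 1² + 10² + 2² = 1 + 100 + 4 = 105
105 = (6,9)_16 → 6² + 9² = 36 + 81 = 117
117 = (7,5)_16 → 7² + 5² = 49 + 25 = 74
74 = (4,10)_16 → 4² + 10² = 16 + 100 = 116
116 = (7,4)_16 → 7² + 4² = 49 + 16 = 65
65 = (4,1)_16 → 4² + 1² = 16 + 1 = 17
17 = (1,1)_16 → 1² + 1² = 1 + 1 = 2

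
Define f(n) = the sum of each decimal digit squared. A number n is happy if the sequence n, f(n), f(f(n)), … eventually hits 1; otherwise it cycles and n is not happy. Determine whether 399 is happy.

not happy

399 → 3² + 9² + 9² = 9 + 81 + 81 = 171
171 → 1² + 7² + 1² = 1 + 49 + 1 = 51
51 → 5² + 1² = 25 + 1 = 26
26 → 2² + 6² = 4 + 36 = 40
40 → 4² + 0² = 16 + 0 = 16
16 → 1² + 6² = 1 + 36 = 37
37 → 3² + 7² = 9 + 49 = 58
58 → 5² + 8² = 25 + 64 = 89
89 → 8² + 9² = 64 + 81 = 145
145 → 1² + 4² + 5² = 1 + 16 + 25 = 42
42 → 4² + 2² = 16 + 4 = 20
20 → 2² + 0² = 4 + 0 = 4
4 → 4² = 16  — 16 already seen; the sequence cycles without reaching 1.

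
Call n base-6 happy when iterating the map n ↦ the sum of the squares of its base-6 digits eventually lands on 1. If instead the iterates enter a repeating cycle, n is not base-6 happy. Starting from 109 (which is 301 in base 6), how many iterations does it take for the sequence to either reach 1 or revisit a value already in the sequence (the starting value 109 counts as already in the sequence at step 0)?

10

109 = (3,0,1)_6 → 3² + 0² + 1² = 9 + 0 + 1 = 10
10 = (1,4)_6 → 1² + 4² = 1 + 16 = 17
17 = (2,5)_6 → 2² + 5² = 4 + 25 = 29
29 = (4,5)_6 → 4² + 5² = 16 + 25 = 41
41 = (1,0,5)_6 → 1² + 0² + 5² = 1 + 0 + 25 = 26
26 = (4,2)_6 → 4² + 2² = 16 + 4 = 20
20 = (3,2)_6 → 3² + 2² = 9 + 4 = 13
13 = (2,1)_6 → 2² + 1² = 4 + 1 = 5
5 = (5)_6 → 5² = 25
25 = (4,1)_6 → 4² + 1² = 16 + 1 = 17  — 17 repeats.
That took 10 steps.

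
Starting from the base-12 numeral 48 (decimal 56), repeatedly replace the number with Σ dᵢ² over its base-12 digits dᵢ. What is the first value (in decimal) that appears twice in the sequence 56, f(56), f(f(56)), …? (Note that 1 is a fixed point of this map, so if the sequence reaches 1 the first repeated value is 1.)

56 = (4,8)_12 → 4² + 8² = 80
80 = (6,8)_12 → 6² + 8² = 100
100 = (8,4)_12 → 8² + 4² = 80  — 80 already appeared earlier.

80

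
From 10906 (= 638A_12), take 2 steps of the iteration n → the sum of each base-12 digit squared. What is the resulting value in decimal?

10906 = (6,3,8,10)_12 → 209
209 = (1,5,5)_12 → 51

51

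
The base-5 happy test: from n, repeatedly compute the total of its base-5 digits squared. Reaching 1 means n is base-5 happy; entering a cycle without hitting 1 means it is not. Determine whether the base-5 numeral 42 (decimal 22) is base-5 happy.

not base-5 happy

22 = (4,2)_5 → 4² + 2² = 20
20 = (4,0)_5 → 4² + 0² = 16
16 = (3,1)_5 → 3² + 1² = 10
10 = (2,0)_5 → 2² + 0² = 4
4 = (4)_5 → 4² = 16  — 16 already seen; the sequence cycles without reaching 1.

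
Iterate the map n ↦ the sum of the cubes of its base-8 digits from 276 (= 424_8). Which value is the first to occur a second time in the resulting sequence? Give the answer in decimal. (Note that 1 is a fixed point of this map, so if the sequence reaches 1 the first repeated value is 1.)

1

276 = (4,2,4)_8 → 136
136 = (2,1,0)_8 → 9
9 = (1,1)_8 → 2
2 = (2)_8 → 8
8 = (1,0)_8 → 1  — reached the fixed point 1.
1 → 1, so 1 is the first repeated value.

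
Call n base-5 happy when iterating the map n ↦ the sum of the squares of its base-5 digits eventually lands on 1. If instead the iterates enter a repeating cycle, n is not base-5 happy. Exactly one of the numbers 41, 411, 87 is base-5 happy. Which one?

41: 41 → 11 → 5 → 1  — reaches 1 (base-5 happy)
411: 411 → 15 → 9 → 17 → 13 → 13  — repeats 13 (not base-5 happy)
87: 87 → 17 → 13 → 13  — repeats 13 (not base-5 happy)

41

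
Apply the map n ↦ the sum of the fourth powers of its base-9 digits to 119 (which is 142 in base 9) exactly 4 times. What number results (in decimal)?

1

119 = (1,4,2)_9 → 273
273 = (3,3,3)_9 → 243
243 = (3,0,0)_9 → 81
81 = (1,0,0)_9 → 1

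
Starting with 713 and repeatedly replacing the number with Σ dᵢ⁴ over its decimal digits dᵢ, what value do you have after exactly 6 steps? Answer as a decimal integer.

713 → 2483
2483 → 4449
4449 → 7329
7329 → 9059
9059 → 13747
13747 → 5140

5140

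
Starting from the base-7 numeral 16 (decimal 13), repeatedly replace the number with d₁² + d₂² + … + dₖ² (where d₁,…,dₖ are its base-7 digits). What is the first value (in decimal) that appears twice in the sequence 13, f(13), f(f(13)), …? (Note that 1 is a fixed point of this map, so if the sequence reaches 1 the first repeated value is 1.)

13 = (1,6)_7 → 1² + 6² = 37
37 = (5,2)_7 → 5² + 2² = 29
29 = (4,1)_7 → 4² + 1² = 17
17 = (2,3)_7 → 2² + 3² = 13  — 13 already appeared earlier.

13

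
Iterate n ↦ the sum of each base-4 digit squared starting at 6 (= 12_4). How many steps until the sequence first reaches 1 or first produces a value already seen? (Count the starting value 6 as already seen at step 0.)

4

6 = (1,2)_4 → 1² + 2² = 5
5 = (1,1)_4 → 1² + 1² = 2
2 = (2)_4 → 2² = 4
4 = (1,0)_4 → 1² + 0² = 1  — reached 1.
That took 4 steps.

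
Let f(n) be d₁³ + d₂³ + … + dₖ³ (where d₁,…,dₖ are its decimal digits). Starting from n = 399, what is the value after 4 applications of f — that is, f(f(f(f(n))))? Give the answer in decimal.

153

399 → 3³ + 9³ + 9³ = 27 + 729 + 729 = 1485
1485 → 1³ + 4³ + 8³ + 5³ = 1 + 64 + 512 + 125 = 702
702 → 7³ + 0³ + 2³ = 343 + 0 + 8 = 351
351 → 3³ + 5³ + 1³ = 27 + 125 + 1 = 153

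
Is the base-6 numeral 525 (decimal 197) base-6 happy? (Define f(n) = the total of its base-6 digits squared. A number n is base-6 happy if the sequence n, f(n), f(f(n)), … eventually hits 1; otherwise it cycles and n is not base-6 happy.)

not base-6 happy

197 = (5,2,5)_6 → 54
54 = (1,3,0)_6 → 10
10 = (1,4)_6 → 17
17 = (2,5)_6 → 29
29 = (4,5)_6 → 41
41 = (1,0,5)_6 → 26
26 = (4,2)_6 → 20
20 = (3,2)_6 → 13
13 = (2,1)_6 → 5
5 = (5)_6 → 25
25 = (4,1)_6 → 17  — 17 already seen; the sequence cycles without reaching 1.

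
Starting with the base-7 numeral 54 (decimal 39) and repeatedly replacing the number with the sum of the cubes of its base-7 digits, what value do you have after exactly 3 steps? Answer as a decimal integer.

39 = (5,4)_7 → 5³ + 4³ = 189
189 = (3,6,0)_7 → 3³ + 6³ + 0³ = 243
243 = (4,6,5)_7 → 4³ + 6³ + 5³ = 405

405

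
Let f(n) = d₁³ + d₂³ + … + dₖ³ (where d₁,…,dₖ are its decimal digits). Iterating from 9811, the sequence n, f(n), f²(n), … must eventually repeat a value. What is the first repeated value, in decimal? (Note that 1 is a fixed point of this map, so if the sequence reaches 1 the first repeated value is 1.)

1

9811 → 9³ + 8³ + 1³ + 1³ = 1243
1243 → 1³ + 2³ + 4³ + 3³ = 100
100 → 1³ + 0³ + 0³ = 1  — reached the fixed point 1.
1 → 1, so 1 is the first repeated value.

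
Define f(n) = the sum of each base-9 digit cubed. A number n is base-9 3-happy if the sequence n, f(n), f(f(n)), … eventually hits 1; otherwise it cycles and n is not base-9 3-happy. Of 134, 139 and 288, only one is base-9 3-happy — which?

139

134: 134 → 638 → 1198 → 470 → 476 → 980 → 540 → 432 → 152 → 856 → 128 → 134  — repeats 134 (not base-9 3-happy)
139: 139 → 281 → 99 → 9 → 1  — reaches 1 (base-9 3-happy)
288: 288 → 152 → 856 → 128 → 134 → 638 → 1198 → 470 → 476 → 980 → 540 → 432 → 152  — repeats 152 (not base-9 3-happy)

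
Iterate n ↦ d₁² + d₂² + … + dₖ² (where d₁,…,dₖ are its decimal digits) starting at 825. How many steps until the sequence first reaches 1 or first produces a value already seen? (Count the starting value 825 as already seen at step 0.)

825 → 8² + 2² + 5² = 64 + 4 + 25 = 93
93 → 9² + 3² = 81 + 9 = 90
90 → 9² + 0² = 81 + 0 = 81
81 → 8² + 1² = 64 + 1 = 65
65 → 6² + 5² = 36 + 25 = 61
61 → 6² + 1² = 36 + 1 = 37
37 → 3² + 7² = 9 + 49 = 58
58 → 5² + 8² = 25 + 64 = 89
89 → 8² + 9² = 64 + 81 = 145
145 → 1² + 4² + 5² = 1 + 16 + 25 = 42
42 → 4² + 2² = 16 + 4 = 20
20 → 2² + 0² = 4 + 0 = 4
4 → 4² = 16
16 → 1² + 6² = 1 + 36 = 37  — 37 repeats.
That took 14 steps.

14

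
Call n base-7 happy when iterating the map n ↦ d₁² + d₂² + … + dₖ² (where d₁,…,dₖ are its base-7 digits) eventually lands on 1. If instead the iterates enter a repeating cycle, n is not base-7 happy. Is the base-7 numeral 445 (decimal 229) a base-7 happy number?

229 = (4,4,5)_7 → 4² + 4² + 5² = 57
57 = (1,1,1)_7 → 1² + 1² + 1² = 3
3 = (3)_7 → 3² = 9
9 = (1,2)_7 → 1² + 2² = 5
5 = (5)_7 → 5² = 25
25 = (3,4)_7 → 3² + 4² = 25  — 25 already seen; the sequence cycles without reaching 1.

not base-7 happy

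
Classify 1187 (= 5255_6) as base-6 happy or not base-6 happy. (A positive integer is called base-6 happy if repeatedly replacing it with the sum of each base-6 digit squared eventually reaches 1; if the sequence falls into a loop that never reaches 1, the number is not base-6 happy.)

1187 = (5,2,5,5)_6 → 79
79 = (2,1,1)_6 → 6
6 = (1,0)_6 → 1  — reached 1.

base-6 happy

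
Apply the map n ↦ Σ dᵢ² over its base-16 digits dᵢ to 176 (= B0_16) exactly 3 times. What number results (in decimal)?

176 = (11,0)_16 → 11² + 0² = 121
121 = (7,9)_16 → 7² + 9² = 130
130 = (8,2)_16 → 8² + 2² = 68

68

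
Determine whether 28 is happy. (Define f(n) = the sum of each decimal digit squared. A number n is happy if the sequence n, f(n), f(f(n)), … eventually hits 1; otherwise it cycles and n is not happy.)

28 → 2² + 8² = 4 + 64 = 68
68 → 6² + 8² = 36 + 64 = 100
100 → 1² + 0² + 0² = 1 + 0 + 0 = 1  — reached 1.

happy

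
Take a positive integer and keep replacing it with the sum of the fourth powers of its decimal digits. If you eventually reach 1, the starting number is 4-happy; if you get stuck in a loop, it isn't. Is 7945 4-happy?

not 4-happy

7945 → 7⁴ + 9⁴ + 4⁴ + 5⁴ = 2401 + 6561 + 256 + 625 = 9843
9843 → 9⁴ + 8⁴ + 4⁴ + 3⁴ = 6561 + 4096 + 256 + 81 = 10994
10994 → 1⁴ + 0⁴ + 9⁴ + 9⁴ + 4⁴ = 1 + 0 + 6561 + 6561 + 256 = 13379
13379 → 1⁴ + 3⁴ + 3⁴ + 7⁴ + 9⁴ = 1 + 81 + 81 + 2401 + 6561 = 9125
9125 → 9⁴ + 1⁴ + 2⁴ + 5⁴ = 6561 + 1 + 16 + 625 = 7203
7203 → 7⁴ + 2⁴ + 0⁴ + 3⁴ = 2401 + 16 + 0 + 81 = 2498
2498 → 2⁴ + 4⁴ + 9⁴ + 8⁴ = 16 + 256 + 6561 + 4096 = 10929
10929 → 1⁴ + 0⁴ + 9⁴ + 2⁴ + 9⁴ = 1 + 0 + 6561 + 16 + 6561 = 13139
13139 → 1⁴ + 3⁴ + 1⁴ + 3⁴ + 9⁴ = 1 + 81 + 1 + 81 + 6561 = 6725
6725 → 6⁴ + 7⁴ + 2⁴ + 5⁴ = 1296 + 2401 + 16 + 625 = 4338
4338 → 4⁴ + 3⁴ + 3⁴ + 8⁴ = 256 + 81 + 81 + 4096 = 4514
4514 → 4⁴ + 5⁴ + 1⁴ + 4⁴ = 256 + 625 + 1 + 256 = 1138
1138 → 1⁴ + 1⁴ + 3⁴ + 8⁴ = 1 + 1 + 81 + 4096 = 4179
4179 → 4⁴ + 1⁴ + 7⁴ + 9⁴ = 256 + 1 + 2401 + 6561 = 9219
9219 → 9⁴ + 2⁴ + 1⁴ + 9⁴ = 6561 + 16 + 1 + 6561 = 13139  — 13139 already seen; the sequence cycles without reaching 1.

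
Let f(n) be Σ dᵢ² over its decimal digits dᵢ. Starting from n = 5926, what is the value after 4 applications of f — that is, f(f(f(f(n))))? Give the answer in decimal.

5926 → 146
146 → 53
53 → 34
34 → 25

25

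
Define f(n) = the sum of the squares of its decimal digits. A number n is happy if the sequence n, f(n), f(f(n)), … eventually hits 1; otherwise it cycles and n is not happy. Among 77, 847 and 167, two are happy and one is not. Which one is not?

77

77: 77 → 98 → 145 → 42 → 20 → 4 → 16 → 37 → 58 → 89 → 145  — repeats 145 (not happy)
847: 847 → 129 → 86 → 100 → 1  — reaches 1 (happy)
167: 167 → 86 → 100 → 1  — reaches 1 (happy)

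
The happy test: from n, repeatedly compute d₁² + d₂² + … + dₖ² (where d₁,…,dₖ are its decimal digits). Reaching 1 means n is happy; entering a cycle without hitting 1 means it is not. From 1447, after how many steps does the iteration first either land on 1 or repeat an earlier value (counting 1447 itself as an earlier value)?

1447 → 1² + 4² + 4² + 7² = 1 + 16 + 16 + 49 = 82
82 → 8² + 2² = 64 + 4 = 68
68 → 6² + 8² = 36 + 64 = 100
100 → 1² + 0² + 0² = 1 + 0 + 0 = 1  — reached 1.
That took 4 steps.

4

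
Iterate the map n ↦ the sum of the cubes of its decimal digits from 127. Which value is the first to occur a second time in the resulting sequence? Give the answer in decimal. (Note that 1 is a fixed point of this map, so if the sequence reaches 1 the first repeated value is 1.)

127 → 352
352 → 160
160 → 217
217 → 352  — 352 already appeared earlier.

352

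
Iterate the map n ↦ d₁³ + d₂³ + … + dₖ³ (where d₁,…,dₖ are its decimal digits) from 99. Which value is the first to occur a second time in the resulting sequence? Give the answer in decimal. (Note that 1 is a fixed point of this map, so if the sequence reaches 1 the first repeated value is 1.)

99 → 9³ + 9³ = 1458
1458 → 1³ + 4³ + 5³ + 8³ = 702
702 → 7³ + 0³ + 2³ = 351
351 → 3³ + 5³ + 1³ = 153
153 → 1³ + 5³ + 3³ = 153  — 153 already appeared earlier.

153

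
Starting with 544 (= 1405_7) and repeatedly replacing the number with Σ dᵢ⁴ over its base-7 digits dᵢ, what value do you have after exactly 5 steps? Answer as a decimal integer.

544 = (1,4,0,5)_7 → 1⁴ + 4⁴ + 0⁴ + 5⁴ = 882
882 = (2,4,0,0)_7 → 2⁴ + 4⁴ + 0⁴ + 0⁴ = 272
272 = (5,3,6)_7 → 5⁴ + 3⁴ + 6⁴ = 2002
2002 = (5,5,6,0)_7 → 5⁴ + 5⁴ + 6⁴ + 0⁴ = 2546
2546 = (1,0,2,6,5)_7 → 1⁴ + 0⁴ + 2⁴ + 6⁴ + 5⁴ = 1938

1938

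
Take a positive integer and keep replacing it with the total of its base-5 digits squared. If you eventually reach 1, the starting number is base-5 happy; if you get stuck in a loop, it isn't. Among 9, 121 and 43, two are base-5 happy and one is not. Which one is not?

9: 9 → 17 → 13 → 13  — repeats 13 (not base-5 happy)
121: 121 → 33 → 11 → 5 → 1  — reaches 1 (base-5 happy)
43: 43 → 19 → 25 → 1  — reaches 1 (base-5 happy)

9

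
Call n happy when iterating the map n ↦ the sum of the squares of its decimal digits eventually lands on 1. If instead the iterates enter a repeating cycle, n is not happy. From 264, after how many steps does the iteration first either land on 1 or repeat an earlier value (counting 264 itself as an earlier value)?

264 → 56
56 → 61
61 → 37
37 → 58
58 → 89
89 → 145
145 → 42
42 → 20
20 → 4
4 → 16
16 → 37  — 37 repeats.
That took 11 steps.

11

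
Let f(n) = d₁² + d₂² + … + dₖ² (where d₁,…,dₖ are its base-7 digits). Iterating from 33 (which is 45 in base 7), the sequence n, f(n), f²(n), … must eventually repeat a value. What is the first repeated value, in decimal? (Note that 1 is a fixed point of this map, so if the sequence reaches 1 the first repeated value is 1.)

45

33 = (4,5)_7 → 4² + 5² = 16 + 25 = 41
41 = (5,6)_7 → 5² + 6² = 25 + 36 = 61
61 = (1,1,5)_7 → 1² + 1² + 5² = 1 + 1 + 25 = 27
27 = (3,6)_7 → 3² + 6² = 9 + 36 = 45
45 = (6,3)_7 → 6² + 3² = 36 + 9 = 45  — 45 already appeared earlier.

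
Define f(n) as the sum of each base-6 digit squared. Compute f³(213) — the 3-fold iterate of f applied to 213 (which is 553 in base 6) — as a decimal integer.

213 = (5,5,3)_6 → 59
59 = (1,3,5)_6 → 35
35 = (5,5)_6 → 50

50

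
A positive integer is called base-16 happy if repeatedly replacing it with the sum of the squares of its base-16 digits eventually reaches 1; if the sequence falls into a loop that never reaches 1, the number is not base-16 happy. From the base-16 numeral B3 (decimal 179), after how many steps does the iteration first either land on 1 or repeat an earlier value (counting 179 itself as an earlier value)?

6

179 = (11,3)_16 → 130
130 = (8,2)_16 → 68
68 = (4,4)_16 → 32
32 = (2,0)_16 → 4
4 = (4)_16 → 16
16 = (1,0)_16 → 1  — reached 1.
That took 6 steps.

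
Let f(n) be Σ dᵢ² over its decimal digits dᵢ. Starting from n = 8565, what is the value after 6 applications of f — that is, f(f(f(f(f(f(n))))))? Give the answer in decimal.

58

8565 → 150
150 → 26
26 → 40
40 → 16
16 → 37
37 → 58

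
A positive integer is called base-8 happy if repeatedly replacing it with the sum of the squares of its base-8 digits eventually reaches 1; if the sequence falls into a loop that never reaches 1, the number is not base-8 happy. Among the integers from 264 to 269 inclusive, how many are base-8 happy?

1

264: 264 → 17 → 5 → 25 → 10 → 5  (repeats 5)
265: 265 → 18 → 8 → 1  (reaches 1)
266: 266 → 21 → 29 → 34 → 20 → 20  (repeats 20)
267: 267 → 26 → 13 → 26  (repeats 26)
268: 268 → 33 → 17 → 5 → 25 → 10 → 5  (repeats 5)
269: 269 → 42 → 29 → 34 → 20 → 20  (repeats 20)
base-8 happy: 265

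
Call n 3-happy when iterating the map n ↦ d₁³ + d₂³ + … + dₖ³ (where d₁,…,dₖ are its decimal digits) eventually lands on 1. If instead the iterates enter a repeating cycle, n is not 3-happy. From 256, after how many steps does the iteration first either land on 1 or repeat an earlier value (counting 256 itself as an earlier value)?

256 → 2³ + 5³ + 6³ = 8 + 125 + 216 = 349
349 → 3³ + 4³ + 9³ = 27 + 64 + 729 = 820
820 → 8³ + 2³ + 0³ = 512 + 8 + 0 = 520
520 → 5³ + 2³ + 0³ = 125 + 8 + 0 = 133
133 → 1³ + 3³ + 3³ = 1 + 27 + 27 = 55
55 → 5³ + 5³ = 125 + 125 = 250
250 → 2³ + 5³ + 0³ = 8 + 125 + 0 = 133  — 133 repeats.
That took 7 steps.

7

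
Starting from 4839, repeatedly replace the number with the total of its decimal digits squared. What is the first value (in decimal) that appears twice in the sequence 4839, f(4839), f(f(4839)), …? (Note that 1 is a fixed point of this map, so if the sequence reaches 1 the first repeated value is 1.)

89

4839 → 4² + 8² + 3² + 9² = 170
170 → 1² + 7² + 0² = 50
50 → 5² + 0² = 25
25 → 2² + 5² = 29
29 → 2² + 9² = 85
85 → 8² + 5² = 89
89 → 8² + 9² = 145
145 → 1² + 4² + 5² = 42
42 → 4² + 2² = 20
20 → 2² + 0² = 4
4 → 4² = 16
16 → 1² + 6² = 37
37 → 3² + 7² = 58
58 → 5² + 8² = 89  — 89 already appeared earlier.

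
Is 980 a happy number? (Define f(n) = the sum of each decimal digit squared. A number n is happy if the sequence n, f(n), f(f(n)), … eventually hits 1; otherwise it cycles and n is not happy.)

980 → 145
145 → 42
42 → 20
20 → 4
4 → 16
16 → 37
37 → 58
58 → 89
89 → 145  — 145 already seen; the sequence cycles without reaching 1.

not happy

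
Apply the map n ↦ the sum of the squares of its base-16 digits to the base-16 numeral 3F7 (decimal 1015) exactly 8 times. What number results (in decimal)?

1015 = (3,15,7)_16 → 283
283 = (1,1,11)_16 → 123
123 = (7,11)_16 → 170
170 = (10,10)_16 → 200
200 = (12,8)_16 → 208
208 = (13,0)_16 → 169
169 = (10,9)_16 → 181
181 = (11,5)_16 → 146

146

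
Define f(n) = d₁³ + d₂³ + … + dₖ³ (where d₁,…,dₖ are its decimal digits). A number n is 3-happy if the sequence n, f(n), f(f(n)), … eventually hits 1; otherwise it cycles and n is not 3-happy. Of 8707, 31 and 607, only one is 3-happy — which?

8707: 8707 → 1198 → 1243 → 100 → 1  — reaches 1 (3-happy)
31: 31 → 28 → 520 → 133 → 55 → 250 → 133  — repeats 133 (not 3-happy)
607: 607 → 559 → 979 → 1801 → 514 → 190 → 730 → 370 → 370  — repeats 370 (not 3-happy)

8707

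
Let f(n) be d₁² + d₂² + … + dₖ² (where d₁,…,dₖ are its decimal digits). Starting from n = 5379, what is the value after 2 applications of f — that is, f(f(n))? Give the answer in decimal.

5379 → 5² + 3² + 7² + 9² = 164
164 → 1² + 6² + 4² = 53

53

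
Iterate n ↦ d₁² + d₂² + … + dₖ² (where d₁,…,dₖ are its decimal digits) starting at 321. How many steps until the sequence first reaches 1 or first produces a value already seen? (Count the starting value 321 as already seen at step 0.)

15

321 → 14
14 → 17
17 → 50
50 → 25
25 → 29
29 → 85
85 → 89
89 → 145
145 → 42
42 → 20
20 → 4
4 → 16
16 → 37
37 → 58
58 → 89  — 89 repeats.
That took 15 steps.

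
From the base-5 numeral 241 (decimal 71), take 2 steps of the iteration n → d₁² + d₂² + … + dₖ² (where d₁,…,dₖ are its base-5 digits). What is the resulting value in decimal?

71 = (2,4,1)_5 → 2² + 4² + 1² = 21
21 = (4,1)_5 → 4² + 1² = 17

17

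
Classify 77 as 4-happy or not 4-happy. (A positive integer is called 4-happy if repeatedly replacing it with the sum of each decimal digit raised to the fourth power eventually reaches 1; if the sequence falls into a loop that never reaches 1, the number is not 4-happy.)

77 → 7⁴ + 7⁴ = 2401 + 2401 = 4802
4802 → 4⁴ + 8⁴ + 0⁴ + 2⁴ = 256 + 4096 + 0 + 16 = 4368
4368 → 4⁴ + 3⁴ + 6⁴ + 8⁴ = 256 + 81 + 1296 + 4096 = 5729
5729 → 5⁴ + 7⁴ + 2⁴ + 9⁴ = 625 + 2401 + 16 + 6561 = 9603
9603 → 9⁴ + 6⁴ + 0⁴ + 3⁴ = 6561 + 1296 + 0 + 81 = 7938
7938 → 7⁴ + 9⁴ + 3⁴ + 8⁴ = 2401 + 6561 + 81 + 4096 = 13139
13139 → 1⁴ + 3⁴ + 1⁴ + 3⁴ + 9⁴ = 1 + 81 + 1 + 81 + 6561 = 6725
6725 → 6⁴ + 7⁴ + 2⁴ + 5⁴ = 1296 + 2401 + 16 + 625 = 4338
4338 → 4⁴ + 3⁴ + 3⁴ + 8⁴ = 256 + 81 + 81 + 4096 = 4514
4514 → 4⁴ + 5⁴ + 1⁴ + 4⁴ = 256 + 625 + 1 + 256 = 1138
1138 → 1⁴ + 1⁴ + 3⁴ + 8⁴ = 1 + 1 + 81 + 4096 = 4179
4179 → 4⁴ + 1⁴ + 7⁴ + 9⁴ = 256 + 1 + 2401 + 6561 = 9219
9219 → 9⁴ + 2⁴ + 1⁴ + 9⁴ = 6561 + 16 + 1 + 6561 = 13139  — 13139 already seen; the sequence cycles without reaching 1.

not 4-happy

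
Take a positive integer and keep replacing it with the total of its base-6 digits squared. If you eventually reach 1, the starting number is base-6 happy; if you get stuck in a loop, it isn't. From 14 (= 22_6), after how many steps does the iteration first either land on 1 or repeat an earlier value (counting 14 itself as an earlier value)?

10

14 = (2,2)_6 → 2² + 2² = 8
8 = (1,2)_6 → 1² + 2² = 5
5 = (5)_6 → 5² = 25
25 = (4,1)_6 → 4² + 1² = 17
17 = (2,5)_6 → 2² + 5² = 29
29 = (4,5)_6 → 4² + 5² = 41
41 = (1,0,5)_6 → 1² + 0² + 5² = 26
26 = (4,2)_6 → 4² + 2² = 20
20 = (3,2)_6 → 3² + 2² = 13
13 = (2,1)_6 → 2² + 1² = 5  — 5 repeats.
That took 10 steps.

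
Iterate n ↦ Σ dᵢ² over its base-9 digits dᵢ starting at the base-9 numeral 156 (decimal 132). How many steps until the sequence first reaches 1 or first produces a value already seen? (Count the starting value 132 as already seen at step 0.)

132 = (1,5,6)_9 → 1² + 5² + 6² = 1 + 25 + 36 = 62
62 = (6,8)_9 → 6² + 8² = 36 + 64 = 100
100 = (1,2,1)_9 → 1² + 2² + 1² = 1 + 4 + 1 = 6
6 = (6)_9 → 6² = 36
36 = (4,0)_9 → 4² + 0² = 16 + 0 = 16
16 = (1,7)_9 → 1² + 7² = 1 + 49 = 50
50 = (5,5)_9 → 5² + 5² = 25 + 25 = 50  — 50 repeats.
That took 7 steps.

7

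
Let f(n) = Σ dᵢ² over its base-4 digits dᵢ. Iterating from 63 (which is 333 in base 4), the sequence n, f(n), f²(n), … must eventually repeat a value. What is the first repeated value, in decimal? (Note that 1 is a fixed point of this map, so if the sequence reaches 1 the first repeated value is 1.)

1

63 = (3,3,3)_4 → 3² + 3² + 3² = 9 + 9 + 9 = 27
27 = (1,2,3)_4 → 1² + 2² + 3² = 1 + 4 + 9 = 14
14 = (3,2)_4 → 3² + 2² = 9 + 4 = 13
13 = (3,1)_4 → 3² + 1² = 9 + 1 = 10
10 = (2,2)_4 → 2² + 2² = 4 + 4 = 8
8 = (2,0)_4 → 2² + 0² = 4 + 0 = 4
4 = (1,0)_4 → 1² + 0² = 1 + 0 = 1  — reached the fixed point 1.
1 → 1, so 1 is the first repeated value.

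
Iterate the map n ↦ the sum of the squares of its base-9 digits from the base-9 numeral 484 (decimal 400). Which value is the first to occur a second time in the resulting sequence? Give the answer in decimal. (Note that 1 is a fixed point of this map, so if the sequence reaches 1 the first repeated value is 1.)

50

400 = (4,8,4)_9 → 4² + 8² + 4² = 16 + 64 + 16 = 96
96 = (1,1,6)_9 → 1² + 1² + 6² = 1 + 1 + 36 = 38
38 = (4,2)_9 → 4² + 2² = 16 + 4 = 20
20 = (2,2)_9 → 2² + 2² = 4 + 4 = 8
8 = (8)_9 → 8² = 64
64 = (7,1)_9 → 7² + 1² = 49 + 1 = 50
50 = (5,5)_9 → 5² + 5² = 25 + 25 = 50  — 50 already appeared earlier.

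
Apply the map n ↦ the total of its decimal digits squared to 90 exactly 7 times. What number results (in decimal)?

90 → 9² + 0² = 81 + 0 = 81
81 → 8² + 1² = 64 + 1 = 65
65 → 6² + 5² = 36 + 25 = 61
61 → 6² + 1² = 36 + 1 = 37
37 → 3² + 7² = 9 + 49 = 58
58 → 5² + 8² = 25 + 64 = 89
89 → 8² + 9² = 64 + 81 = 145

145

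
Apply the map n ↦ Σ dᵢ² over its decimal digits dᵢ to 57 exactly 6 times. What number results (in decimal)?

89

57 → 5² + 7² = 74
74 → 7² + 4² = 65
65 → 6² + 5² = 61
61 → 6² + 1² = 37
37 → 3² + 7² = 58
58 → 5² + 8² = 89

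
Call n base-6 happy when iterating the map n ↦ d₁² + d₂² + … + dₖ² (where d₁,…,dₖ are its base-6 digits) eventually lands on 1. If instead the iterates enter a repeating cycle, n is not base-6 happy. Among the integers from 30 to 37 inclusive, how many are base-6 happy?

1

30: 30 → 25 → 17 → 29 → 41 → 26 → 20 → 13 → 5 → 25  (repeats 25)
31: 31 → 26 → 20 → 13 → 5 → 25 → 17 → 29 → 41 → 26  (repeats 26)
32: 32 → 29 → 41 → 26 → 20 → 13 → 5 → 25 → 17 → 29  (repeats 29)
33: 33 → 34 → 41 → 26 → 20 → 13 → 5 → 25 → 17 → 29 → 41  (repeats 41)
34: 34 → 41 → 26 → 20 → 13 → 5 → 25 → 17 → 29 → 41  (repeats 41)
35: 35 → 50 → 9 → 10 → 17 → 29 → 41 → 26 → 20 → 13 → 5 → 25 → 17  (repeats 17)
36: 36 → 1  (reaches 1)
37: 37 → 2 → 4 → 16 → 20 → 13 → 5 → 25 → 17 → 29 → 41 → 26 → 20  (repeats 20)
base-6 happy: 36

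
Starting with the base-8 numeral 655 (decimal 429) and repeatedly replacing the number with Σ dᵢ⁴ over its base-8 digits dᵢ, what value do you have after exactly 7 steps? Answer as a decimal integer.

429 = (6,5,5)_8 → 6⁴ + 5⁴ + 5⁴ = 2546
2546 = (4,7,6,2)_8 → 4⁴ + 7⁴ + 6⁴ + 2⁴ = 3969
3969 = (7,6,0,1)_8 → 7⁴ + 6⁴ + 0⁴ + 1⁴ = 3698
3698 = (7,1,6,2)_8 → 7⁴ + 1⁴ + 6⁴ + 2⁴ = 3714
3714 = (7,2,0,2)_8 → 7⁴ + 2⁴ + 0⁴ + 2⁴ = 2433
2433 = (4,6,0,1)_8 → 4⁴ + 6⁴ + 0⁴ + 1⁴ = 1553
1553 = (3,0,2,1)_8 → 3⁴ + 0⁴ + 2⁴ + 1⁴ = 98

98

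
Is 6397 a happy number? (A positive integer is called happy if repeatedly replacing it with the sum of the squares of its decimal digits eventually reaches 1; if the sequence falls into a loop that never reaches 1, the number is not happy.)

6397 → 6² + 3² + 9² + 7² = 175
175 → 1² + 7² + 5² = 75
75 → 7² + 5² = 74
74 → 7² + 4² = 65
65 → 6² + 5² = 61
61 → 6² + 1² = 37
37 → 3² + 7² = 58
58 → 5² + 8² = 89
89 → 8² + 9² = 145
145 → 1² + 4² + 5² = 42
42 → 4² + 2² = 20
20 → 2² + 0² = 4
4 → 4² = 16
16 → 1² + 6² = 37  — 37 already seen; the sequence cycles without reaching 1.

not happy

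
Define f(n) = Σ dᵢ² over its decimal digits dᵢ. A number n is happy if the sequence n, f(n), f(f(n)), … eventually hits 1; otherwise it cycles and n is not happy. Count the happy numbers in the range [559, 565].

559: 559 → 131 → 11 → 2 → 4 → 16 → 37 → 58 → 89 → 145 → 42 → 20 → 4  (repeats 4)
560: 560 → 61 → 37 → 58 → 89 → 145 → 42 → 20 → 4 → 16 → 37  (repeats 37)
561: 561 → 62 → 40 → 16 → 37 → 58 → 89 → 145 → 42 → 20 → 4 → 16  (repeats 16)
562: 562 → 65 → 61 → 37 → 58 → 89 → 145 → 42 → 20 → 4 → 16 → 37  (repeats 37)
563: 563 → 70 → 49 → 97 → 130 → 10 → 1  (reaches 1)
564: 564 → 77 → 98 → 145 → 42 → 20 → 4 → 16 → 37 → 58 → 89 → 145  (repeats 145)
565: 565 → 86 → 100 → 1  (reaches 1)
happy: 563, 565

2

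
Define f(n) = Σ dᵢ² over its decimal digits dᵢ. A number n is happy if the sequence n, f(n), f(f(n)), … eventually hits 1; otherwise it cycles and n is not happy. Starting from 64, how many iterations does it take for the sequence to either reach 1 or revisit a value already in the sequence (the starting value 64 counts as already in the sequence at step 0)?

64 → 6² + 4² = 52
52 → 5² + 2² = 29
29 → 2² + 9² = 85
85 → 8² + 5² = 89
89 → 8² + 9² = 145
145 → 1² + 4² + 5² = 42
42 → 4² + 2² = 20
20 → 2² + 0² = 4
4 → 4² = 16
16 → 1² + 6² = 37
37 → 3² + 7² = 58
58 → 5² + 8² = 89  — 89 repeats.
That took 12 steps.

12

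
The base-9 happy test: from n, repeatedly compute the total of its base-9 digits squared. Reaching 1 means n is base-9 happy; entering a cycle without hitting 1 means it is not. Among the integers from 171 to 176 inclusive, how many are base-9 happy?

171: 171 → 5 → 25 → 53 → 89 → 65 → 53  — not base-9 happy
172: 172 → 6 → 36 → 16 → 50 → 50  — not base-9 happy
173: 173 → 9 → 1  — base-9 happy
174: 174 → 14 → 26 → 68 → 74 → 68  — not base-9 happy
175: 175 → 21 → 13 → 17 → 65 → 53 → 89 → 65  — not base-9 happy
176: 176 → 30 → 18 → 4 → 16 → 50 → 50  — not base-9 happy
base-9 happy: 173

1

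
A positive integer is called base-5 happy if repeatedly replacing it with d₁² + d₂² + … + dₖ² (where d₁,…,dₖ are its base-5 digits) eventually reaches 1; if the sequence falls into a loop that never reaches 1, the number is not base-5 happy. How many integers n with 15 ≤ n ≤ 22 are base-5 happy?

15: 15 → 9 → 17 → 13 → 13  (repeats 13)
16: 16 → 10 → 4 → 16  (repeats 16)
17: 17 → 13 → 13  (repeats 13)
18: 18 → 18  (repeats 18)
19: 19 → 25 → 1  (reaches 1)
20: 20 → 16 → 10 → 4 → 16  (repeats 16)
21: 21 → 17 → 13 → 13  (repeats 13)
22: 22 → 20 → 16 → 10 → 4 → 16  (repeats 16)
base-5 happy: 19

1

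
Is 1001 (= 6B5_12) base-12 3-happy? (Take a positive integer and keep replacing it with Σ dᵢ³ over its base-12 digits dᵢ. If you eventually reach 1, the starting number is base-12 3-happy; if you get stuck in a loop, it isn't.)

not base-12 3-happy

1001 = (6,11,5)_12 → 6³ + 11³ + 5³ = 216 + 1331 + 125 = 1672
1672 = (11,7,4)_12 → 11³ + 7³ + 4³ = 1331 + 343 + 64 = 1738
1738 = (1,0,0,10)_12 → 1³ + 0³ + 0³ + 10³ = 1 + 0 + 0 + 1000 = 1001  — 1001 already seen; the sequence cycles without reaching 1.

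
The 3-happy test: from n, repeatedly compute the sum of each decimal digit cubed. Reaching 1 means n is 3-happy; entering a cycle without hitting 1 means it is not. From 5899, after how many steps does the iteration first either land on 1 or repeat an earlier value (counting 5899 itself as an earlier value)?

11

5899 → 5³ + 8³ + 9³ + 9³ = 125 + 512 + 729 + 729 = 2095
2095 → 2³ + 0³ + 9³ + 5³ = 8 + 0 + 729 + 125 = 862
862 → 8³ + 6³ + 2³ = 512 + 216 + 8 = 736
736 → 7³ + 3³ + 6³ = 343 + 27 + 216 = 586
586 → 5³ + 8³ + 6³ = 125 + 512 + 216 = 853
853 → 8³ + 5³ + 3³ = 512 + 125 + 27 = 664
664 → 6³ + 6³ + 4³ = 216 + 216 + 64 = 496
496 → 4³ + 9³ + 6³ = 64 + 729 + 216 = 1009
1009 → 1³ + 0³ + 0³ + 9³ = 1 + 0 + 0 + 729 = 730
730 → 7³ + 3³ + 0³ = 343 + 27 + 0 = 370
370 → 3³ + 7³ + 0³ = 27 + 343 + 0 = 370  — 370 repeats.
That took 11 steps.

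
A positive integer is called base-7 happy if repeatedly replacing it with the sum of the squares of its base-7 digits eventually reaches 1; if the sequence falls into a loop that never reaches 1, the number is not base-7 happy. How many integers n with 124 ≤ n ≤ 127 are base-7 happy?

1

124: 124 → 38 → 34 → 52 → 10 → 10  (repeats 10)
125: 125 → 49 → 1  (reaches 1)
126: 126 → 20 → 40 → 50 → 2 → 4 → 16 → 8 → 2  (repeats 2)
127: 127 → 21 → 9 → 5 → 25 → 25  (repeats 25)
base-7 happy: 125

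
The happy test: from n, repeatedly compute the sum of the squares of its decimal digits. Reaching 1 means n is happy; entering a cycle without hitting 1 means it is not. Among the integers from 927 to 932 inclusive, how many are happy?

2

927: 927 → 134 → 26 → 40 → 16 → 37 → 58 → 89 → 145 → 42 → 20 → 4 → 16  (repeats 16)
928: 928 → 149 → 98 → 145 → 42 → 20 → 4 → 16 → 37 → 58 → 89 → 145  (repeats 145)
929: 929 → 166 → 73 → 58 → 89 → 145 → 42 → 20 → 4 → 16 → 37 → 58  (repeats 58)
930: 930 → 90 → 81 → 65 → 61 → 37 → 58 → 89 → 145 → 42 → 20 → 4 → 16 → 37  (repeats 37)
931: 931 → 91 → 82 → 68 → 100 → 1  (reaches 1)
932: 932 → 94 → 97 → 130 → 10 → 1  (reaches 1)
happy: 931, 932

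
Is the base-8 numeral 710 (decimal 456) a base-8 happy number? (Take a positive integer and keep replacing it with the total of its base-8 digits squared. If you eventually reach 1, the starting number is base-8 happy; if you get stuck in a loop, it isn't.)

not base-8 happy

456 = (7,1,0)_8 → 7² + 1² + 0² = 49 + 1 + 0 = 50
50 = (6,2)_8 → 6² + 2² = 36 + 4 = 40
40 = (5,0)_8 → 5² + 0² = 25 + 0 = 25
25 = (3,1)_8 → 3² + 1² = 9 + 1 = 10
10 = (1,2)_8 → 1² + 2² = 1 + 4 = 5
5 = (5)_8 → 5² = 25  — 25 already seen; the sequence cycles without reaching 1.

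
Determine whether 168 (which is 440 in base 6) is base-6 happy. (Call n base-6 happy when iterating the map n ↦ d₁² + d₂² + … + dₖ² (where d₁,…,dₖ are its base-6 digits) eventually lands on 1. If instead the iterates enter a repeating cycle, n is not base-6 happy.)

168 = (4,4,0)_6 → 4² + 4² + 0² = 32
32 = (5,2)_6 → 5² + 2² = 29
29 = (4,5)_6 → 4² + 5² = 41
41 = (1,0,5)_6 → 1² + 0² + 5² = 26
26 = (4,2)_6 → 4² + 2² = 20
20 = (3,2)_6 → 3² + 2² = 13
13 = (2,1)_6 → 2² + 1² = 5
5 = (5)_6 → 5² = 25
25 = (4,1)_6 → 4² + 1² = 17
17 = (2,5)_6 → 2² + 5² = 29  — 29 already seen; the sequence cycles without reaching 1.

not base-6 happy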